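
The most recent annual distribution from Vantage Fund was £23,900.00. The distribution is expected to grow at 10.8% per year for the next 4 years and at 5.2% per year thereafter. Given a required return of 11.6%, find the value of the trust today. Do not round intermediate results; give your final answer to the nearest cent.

£475611.08

D_1 = 26481.20000
D_2 = 29341.16960
D_3 = 32510.01592
D_4 = 36021.09764
Terminal value at year 4: TV = D_4×(1+g_2)/(r−g_2) = 37894.19471/0.064 = 592096.79239
P_0 = D_1/(1+r)^1 + D_2/(1+r)^2 + D_3/(1+r)^3 + D_4/(1+r)^4 + TV/(1+r)^4
    = 23728.67384 + 23558.57581 + 23389.69714 + 23222.02906 + 381712.10260 = 475611.07844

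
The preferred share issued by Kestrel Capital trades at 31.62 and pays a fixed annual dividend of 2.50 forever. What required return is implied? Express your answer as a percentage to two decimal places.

7.91%

P = C/r ⇒ r = C/P = 2.50/31.62 = 0.079064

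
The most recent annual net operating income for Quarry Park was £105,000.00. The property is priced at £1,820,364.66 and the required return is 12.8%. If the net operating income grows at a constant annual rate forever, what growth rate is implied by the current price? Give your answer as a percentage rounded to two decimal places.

6.65%

P = D₀(1+g)/(r−g) ⇒ P(r−g) = D₀(1+g) ⇒ g(P+D₀) = P·r − D₀
g = (P·r − D₀)/(P + D₀) = (£1,820,364.66×0.128 − £105,000.00) / (£1,820,364.66 + £105,000.00) = 0.066484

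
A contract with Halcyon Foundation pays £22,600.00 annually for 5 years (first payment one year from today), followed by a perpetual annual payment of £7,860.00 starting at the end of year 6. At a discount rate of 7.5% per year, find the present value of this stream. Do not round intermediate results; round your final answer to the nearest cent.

PV of 5-year annuity: £22,600.00 × [1 − (1+0.075)^−5] / 0.075 = 91436.99879
Perpetuity value at year 5: £7,860.00 / 0.075 = 104800.00000
PV of perpetuity: 104800.00000 / (1+0.075)^5 = 72999.34467
Total PV = 91436.99879 + 72999.34467 = 164436.34346

£164436.34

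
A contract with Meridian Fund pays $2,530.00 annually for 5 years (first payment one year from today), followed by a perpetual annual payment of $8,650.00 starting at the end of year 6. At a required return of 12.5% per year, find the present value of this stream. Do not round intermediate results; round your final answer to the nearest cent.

$47409.32

PV of 5-year annuity: $2,530.00 × [1 − (1+0.125)^−5] / 0.125 = 9008.23790
Perpetuity value at year 5: $8,650.00 / 0.125 = 69200.00000
PV of perpetuity: 69200.00000 / (1+0.125)^5 = 38401.08385
Total PV = 9008.23790 + 38401.08385 = 47409.32175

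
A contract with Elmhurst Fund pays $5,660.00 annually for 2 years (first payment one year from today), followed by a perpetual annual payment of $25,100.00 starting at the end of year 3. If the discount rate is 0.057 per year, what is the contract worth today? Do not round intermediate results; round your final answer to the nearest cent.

PV of 2-year annuity: $5,660.00 × [1 − (1+0.057)^−2] / 0.057 = 10420.79250
Perpetuity value at year 2: $25,100.00 / 0.057 = 440350.87719
PV of perpetuity: 440350.87719 / (1+0.057)^2 = 394138.52883
Total PV = 10420.79250 + 394138.52883 = 404559.32133

$404559.32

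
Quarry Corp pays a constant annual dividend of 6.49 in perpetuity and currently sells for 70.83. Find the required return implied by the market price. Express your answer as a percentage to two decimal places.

P = C/r ⇒ r = C/P = 6.49/70.83 = 0.091628

9.16%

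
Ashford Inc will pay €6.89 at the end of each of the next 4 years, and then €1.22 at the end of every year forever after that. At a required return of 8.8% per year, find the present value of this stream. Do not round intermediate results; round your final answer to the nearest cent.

PV of 4-year annuity: €6.89 × [1 − (1+0.088)^−4] / 0.088 = 22.42001
Perpetuity value at year 4: €1.22 / 0.088 = 13.86364
PV of perpetuity: 13.86364 / (1+0.088)^4 = 9.89376
Total PV = 22.42001 + 9.89376 = 32.31378

€32.31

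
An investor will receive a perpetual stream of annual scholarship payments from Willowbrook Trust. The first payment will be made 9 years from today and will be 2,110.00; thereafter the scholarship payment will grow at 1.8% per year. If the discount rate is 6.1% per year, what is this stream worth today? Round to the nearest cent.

Value at end of year 8: C₁ / (r − g) = 2,110.00 / (0.061 − 0.018) = 49,069.7674
Discount to today: PV = 49,069.7674 / (1 + 0.061)^8 = 49,069.7674 / 1.605917 = 30,555.61

30555.61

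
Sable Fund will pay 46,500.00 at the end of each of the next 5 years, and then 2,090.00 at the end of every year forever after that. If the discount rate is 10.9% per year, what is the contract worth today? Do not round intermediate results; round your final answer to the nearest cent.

183722.83

PV of 5-year annuity: 46,500.00 × [1 − (1+0.109)^−5] / 0.109 = 172292.40905
Perpetuity value at year 5: 2,090.00 / 0.109 = 19174.31193
PV of perpetuity: 19174.31193 / (1+0.109)^5 = 11430.41655
Total PV = 172292.40905 + 11430.41655 = 183722.82560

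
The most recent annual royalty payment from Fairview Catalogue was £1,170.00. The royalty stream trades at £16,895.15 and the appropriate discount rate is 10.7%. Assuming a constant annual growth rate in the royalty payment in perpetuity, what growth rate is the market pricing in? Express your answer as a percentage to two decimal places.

P = D₀(1+g)/(r−g) ⇒ P(r−g) = D₀(1+g) ⇒ g(P+D₀) = P·r − D₀
g = (P·r − D₀)/(P + D₀) = (£16,895.15×0.107 − £1,170.00) / (£16,895.15 + £1,170.00) = 0.035304

3.53%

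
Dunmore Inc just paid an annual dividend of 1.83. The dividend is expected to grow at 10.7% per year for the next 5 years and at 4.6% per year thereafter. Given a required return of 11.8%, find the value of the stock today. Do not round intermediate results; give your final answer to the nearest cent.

D_1 = 2.02581
D_2 = 2.24257
D_3 = 2.48253
D_4 = 2.74816
D_5 = 3.04221
Terminal value at year 5: TV = D_5×(1+g_2)/(r−g_2) = 3.18215/0.072 = 44.19655
P_0 = D_1/(1+r)^1 + D_2/(1+r)^2 + D_3/(1+r)^3 + D_4/(1+r)^4 + D_5/(1+r)^5 + TV/(1+r)^5
    = 1.81199 + 1.79417 + 1.77651 + 1.75903 + 1.74173 + 25.30343 = 34.18686

34.19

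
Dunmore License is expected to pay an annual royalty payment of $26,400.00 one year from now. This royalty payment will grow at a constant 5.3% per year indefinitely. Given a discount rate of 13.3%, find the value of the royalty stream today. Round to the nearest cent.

Growing perpetuity: P = D₁ / (r − g) = $26,400.0000 / (0.133 − 0.053) = $330,000.00

$330000.00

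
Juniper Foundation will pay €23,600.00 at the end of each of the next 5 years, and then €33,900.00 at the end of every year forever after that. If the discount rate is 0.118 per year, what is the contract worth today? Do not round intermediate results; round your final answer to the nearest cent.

PV of 5-year annuity: €23,600.00 × [1 − (1+0.118)^−5] / 0.118 = 85495.91572
Perpetuity value at year 5: €33,900.00 / 0.118 = 287288.13559
PV of perpetuity: 287288.13559 / (1+0.118)^5 = 164478.32445
Total PV = 85495.91572 + 164478.32445 = 249974.24017

€249974.24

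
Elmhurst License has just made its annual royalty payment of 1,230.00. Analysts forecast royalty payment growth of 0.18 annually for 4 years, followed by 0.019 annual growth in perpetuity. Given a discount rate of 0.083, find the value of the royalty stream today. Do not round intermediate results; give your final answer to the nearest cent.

33725.11

D_1 = 1451.40000
D_2 = 1712.65200
D_3 = 2020.92936
D_4 = 2384.69664
Terminal value at year 4: TV = D_4×(1+g_2)/(r−g_2) = 2430.00588/0.064 = 37968.84189
P_0 = D_1/(1+r)^1 + D_2/(1+r)^2 + D_3/(1+r)^3 + D_4/(1+r)^4 + TV/(1+r)^4
    = 1340.16620 + 1460.19956 + 1590.98382 + 1733.48191 + 27600.28230 = 33725.11380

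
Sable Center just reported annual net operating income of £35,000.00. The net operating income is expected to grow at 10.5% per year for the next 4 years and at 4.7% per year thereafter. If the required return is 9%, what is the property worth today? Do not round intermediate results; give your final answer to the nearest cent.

£1044980.41

D_1 = 38675.00000
D_2 = 42735.87500
D_3 = 47223.14188
D_4 = 52181.57177
Terminal value at year 4: TV = D_4×(1+g_2)/(r−g_2) = 54634.10565/0.043 = 1270560.59640
P_0 = D_1/(1+r)^1 + D_2/(1+r)^2 + D_3/(1+r)^3 + D_4/(1+r)^4 + TV/(1+r)^4
    = 35481.65138 + 35969.93098 + 36464.93003 + 36966.74100 + 900097.15868 = 1044980.41206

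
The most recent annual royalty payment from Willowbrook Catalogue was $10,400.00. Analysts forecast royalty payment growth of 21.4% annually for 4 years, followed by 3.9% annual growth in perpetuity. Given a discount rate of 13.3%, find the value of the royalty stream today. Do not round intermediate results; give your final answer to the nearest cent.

$201108.11

D_1 = 12625.60000
D_2 = 15327.47840
D_3 = 18607.55878
D_4 = 22589.57636
Terminal value at year 4: TV = D_4×(1+g_2)/(r−g_2) = 23470.56983/0.094 = 249686.91313
P_0 = D_1/(1+r)^1 + D_2/(1+r)^2 + D_3/(1+r)^3 + D_4/(1+r)^4 + TV/(1+r)^4
    = 11143.51280 + 11940.18053 + 12793.80332 + 13708.45298 + 151522.15583 = 201108.10545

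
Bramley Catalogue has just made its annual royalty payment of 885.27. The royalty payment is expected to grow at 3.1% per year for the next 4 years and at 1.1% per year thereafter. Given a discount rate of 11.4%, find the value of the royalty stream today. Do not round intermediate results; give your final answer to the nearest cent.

9303.89

D_1 = 912.71337
D_2 = 941.00748
D_3 = 970.17872
D_4 = 1000.25426
Terminal value at year 4: TV = D_4×(1+g_2)/(r−g_2) = 1011.25705/0.103 = 9818.02965
P_0 = D_1/(1+r)^1 + D_2/(1+r)^2 + D_3/(1+r)^3 + D_4/(1+r)^4 + TV/(1+r)^4
    = 819.31182 + 758.26794 + 701.77222 + 649.48578 + 6375.04971 = 9303.88747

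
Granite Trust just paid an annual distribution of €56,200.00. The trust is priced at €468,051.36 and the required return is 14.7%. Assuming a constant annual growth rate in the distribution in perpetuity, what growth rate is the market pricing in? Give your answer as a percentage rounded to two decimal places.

P = D₀(1+g)/(r−g) ⇒ P(r−g) = D₀(1+g) ⇒ g(P+D₀) = P·r − D₀
g = (P·r − D₀)/(P + D₀) = (€468,051.36×0.147 − €56,200.00) / (€468,051.36 + €56,200.00) = 0.024041

2.40%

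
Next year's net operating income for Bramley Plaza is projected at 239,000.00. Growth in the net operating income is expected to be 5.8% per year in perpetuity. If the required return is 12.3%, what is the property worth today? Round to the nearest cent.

Growing perpetuity: P = D₁ / (r − g) = 239,000.0000 / (0.123 − 0.058) = 3,676,923.08

3676923.08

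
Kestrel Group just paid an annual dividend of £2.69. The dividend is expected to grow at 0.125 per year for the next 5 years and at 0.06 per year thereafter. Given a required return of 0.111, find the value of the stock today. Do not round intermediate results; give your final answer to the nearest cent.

D_1 = 3.02625
D_2 = 3.40453
D_3 = 3.83010
D_4 = 4.30886
D_5 = 4.84747
Terminal value at year 5: TV = D_5×(1+g_2)/(r−g_2) = 5.13832/0.051 = 100.75128
P_0 = D_1/(1+r)^1 + D_2/(1+r)^2 + D_3/(1+r)^3 + D_4/(1+r)^4 + D_5/(1+r)^5 + TV/(1+r)^5
    = 2.72390 + 2.75822 + 2.79298 + 2.82817 + 2.86381 + 59.52238 = 73.48946

£73.49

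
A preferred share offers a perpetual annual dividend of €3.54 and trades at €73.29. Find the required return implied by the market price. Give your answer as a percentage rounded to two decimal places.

P = C/r ⇒ r = C/P = €3.54/€73.29 = 0.048301

4.83%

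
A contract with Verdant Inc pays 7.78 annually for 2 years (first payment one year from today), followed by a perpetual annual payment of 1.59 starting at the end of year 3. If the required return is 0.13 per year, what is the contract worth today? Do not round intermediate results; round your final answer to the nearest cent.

22.56

PV of 2-year annuity: 7.78 × [1 − (1+0.13)^−2] / 0.13 = 12.97784
Perpetuity value at year 2: 1.59 / 0.13 = 12.23077
PV of perpetuity: 12.23077 / (1+0.13)^2 = 9.57849
Total PV = 12.97784 + 9.57849 = 22.55632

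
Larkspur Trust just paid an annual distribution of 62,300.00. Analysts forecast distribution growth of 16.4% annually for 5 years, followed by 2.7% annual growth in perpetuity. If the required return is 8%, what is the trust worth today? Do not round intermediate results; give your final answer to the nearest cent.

D_1 = 72517.20000
D_2 = 84410.02080
D_3 = 98253.26421
D_4 = 114366.79954
D_5 = 133122.95467
Terminal value at year 5: TV = D_5×(1+g_2)/(r−g_2) = 136717.27444/0.053 = 2579571.21590
P_0 = D_1/(1+r)^1 + D_2/(1+r)^2 + D_3/(1+r)^3 + D_4/(1+r)^4 + D_5/(1+r)^5 + TV/(1+r)^5
    = 67145.55556 + 72367.98765 + 77996.60892 + 84063.01183 + 90601.24609 + 1755612.82509 = 2147787.23514

2147787.24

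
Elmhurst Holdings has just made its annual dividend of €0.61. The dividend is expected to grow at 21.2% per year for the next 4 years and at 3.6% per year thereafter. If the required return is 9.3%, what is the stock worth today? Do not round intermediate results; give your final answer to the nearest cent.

D_1 = 0.73932
D_2 = 0.89606
D_3 = 1.08602
D_4 = 1.31626
Terminal value at year 4: TV = D_4×(1+g_2)/(r−g_2) = 1.36364/0.057 = 23.92353
P_0 = D_1/(1+r)^1 + D_2/(1+r)^2 + D_3/(1+r)^3 + D_4/(1+r)^4 + TV/(1+r)^4
    = 0.67641 + 0.75006 + 0.83172 + 0.92227 + 16.76272 = 19.94319

€19.94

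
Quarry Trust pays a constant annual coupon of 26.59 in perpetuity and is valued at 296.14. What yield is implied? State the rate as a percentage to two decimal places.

P = C/r ⇒ r = C/P = 26.59/296.14 = 0.089789

8.98%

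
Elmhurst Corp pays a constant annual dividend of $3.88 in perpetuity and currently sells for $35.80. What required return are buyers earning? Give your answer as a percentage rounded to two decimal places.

P = C/r ⇒ r = C/P = $3.88/$35.80 = 0.108380

10.84%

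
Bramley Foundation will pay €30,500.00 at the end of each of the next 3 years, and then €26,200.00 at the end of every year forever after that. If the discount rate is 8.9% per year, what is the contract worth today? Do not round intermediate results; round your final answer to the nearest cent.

€305286.02

PV of 3-year annuity: €30,500.00 × [1 − (1+0.089)^−3] / 0.089 = 77342.29024
Perpetuity value at year 3: €26,200.00 / 0.089 = 294382.02247
PV of perpetuity: 294382.02247 / (1+0.089)^3 = 227943.72725
Total PV = 77342.29024 + 227943.72725 = 305286.01749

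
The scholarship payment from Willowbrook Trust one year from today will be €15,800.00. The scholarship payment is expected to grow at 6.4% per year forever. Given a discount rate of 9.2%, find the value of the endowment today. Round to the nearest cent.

€564285.71

Growing perpetuity: P = D₁ / (r − g) = €15,800.0000 / (0.092 − 0.064) = €564,285.71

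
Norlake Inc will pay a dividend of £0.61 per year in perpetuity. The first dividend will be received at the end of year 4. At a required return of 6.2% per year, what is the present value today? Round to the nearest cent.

£8.21

Value at end of year 3: C / r = £0.61 / 0.062 = £9.8387
Discount to today: PV = £9.8387 / (1 + 0.062)^3 = £9.8387 / 1.197770 = £8.21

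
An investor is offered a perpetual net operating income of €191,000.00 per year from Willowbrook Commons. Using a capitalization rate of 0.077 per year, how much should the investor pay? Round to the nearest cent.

€2480519.48

Level perpetuity: PV = C / r = €191,000.00 / 0.077 = €2,480,519.48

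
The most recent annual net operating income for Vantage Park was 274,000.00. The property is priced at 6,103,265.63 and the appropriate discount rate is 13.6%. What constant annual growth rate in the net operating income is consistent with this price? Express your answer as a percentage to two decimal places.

8.72%

P = D₀(1+g)/(r−g) ⇒ P(r−g) = D₀(1+g) ⇒ g(P+D₀) = P·r − D₀
g = (P·r − D₀)/(P + D₀) = (6,103,265.63×0.136 − 274,000.00) / (6,103,265.63 + 274,000.00) = 0.087192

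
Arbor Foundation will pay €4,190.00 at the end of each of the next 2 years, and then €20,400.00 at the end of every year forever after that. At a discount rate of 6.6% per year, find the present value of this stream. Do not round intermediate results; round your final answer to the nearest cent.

PV of 2-year annuity: €4,190.00 × [1 − (1+0.066)^−2] / 0.066 = 7617.80639
Perpetuity value at year 2: €20,400.00 / 0.066 = 309090.90909
PV of perpetuity: 309090.90909 / (1+0.066)^2 = 272001.82785
Total PV = 7617.80639 + 272001.82785 = 279619.63424

€279619.63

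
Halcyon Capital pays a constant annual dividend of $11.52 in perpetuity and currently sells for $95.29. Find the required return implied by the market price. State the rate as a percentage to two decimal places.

P = C/r ⇒ r = C/P = $11.52/$95.29 = 0.120894

12.09%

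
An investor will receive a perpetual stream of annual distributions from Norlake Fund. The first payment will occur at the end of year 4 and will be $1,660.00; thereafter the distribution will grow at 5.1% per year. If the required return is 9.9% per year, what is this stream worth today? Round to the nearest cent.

$26053.96

Value at end of year 3: C₁ / (r − g) = $1,660.00 / (0.099 − 0.051) = $34,583.3333
Discount to today: PV = $34,583.3333 / (1 + 0.099)^3 = $34,583.3333 / 1.327373 = $26,053.96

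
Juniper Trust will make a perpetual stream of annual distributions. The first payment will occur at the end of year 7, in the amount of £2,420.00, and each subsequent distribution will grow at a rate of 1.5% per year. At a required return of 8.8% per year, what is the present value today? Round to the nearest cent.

Value at end of year 6: C₁ / (r − g) = £2,420.00 / (0.088 − 0.015) = £33,150.6849
Discount to today: PV = £33,150.6849 / (1 + 0.088)^6 = £33,150.6849 / 1.658721 = £19,985.69

£19985.69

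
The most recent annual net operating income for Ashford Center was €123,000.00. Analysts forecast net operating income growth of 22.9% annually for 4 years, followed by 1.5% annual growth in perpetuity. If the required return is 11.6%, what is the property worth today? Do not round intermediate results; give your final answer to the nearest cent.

€2447832.77

D_1 = 151167.00000
D_2 = 185784.24300
D_3 = 228328.83465
D_4 = 280616.13778
Terminal value at year 4: TV = D_4×(1+g_2)/(r−g_2) = 284825.37985/0.101 = 2820053.26582
P_0 = D_1/(1+r)^1 + D_2/(1+r)^2 + D_3/(1+r)^3 + D_4/(1+r)^4 + TV/(1+r)^4
    = 135454.30108 + 149169.65593 + 164273.75192 + 180907.20529 + 1818027.85519 = 2447832.76941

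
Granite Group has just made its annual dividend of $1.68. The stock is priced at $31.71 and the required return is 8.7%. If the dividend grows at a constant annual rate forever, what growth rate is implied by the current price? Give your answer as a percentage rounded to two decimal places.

P = D₀(1+g)/(r−g) ⇒ P(r−g) = D₀(1+g) ⇒ g(P+D₀) = P·r − D₀
g = (P·r − D₀)/(P + D₀) = ($31.71×0.087 − $1.68) / ($31.71 + $1.68) = 0.032308

3.23%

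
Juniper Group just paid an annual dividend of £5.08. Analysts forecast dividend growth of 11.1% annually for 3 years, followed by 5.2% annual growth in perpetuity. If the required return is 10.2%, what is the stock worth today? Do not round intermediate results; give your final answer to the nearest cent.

£125.01

D_1 = 5.64388
D_2 = 6.27035
D_3 = 6.96636
Terminal value at year 3: TV = D_3×(1+g_2)/(r−g_2) = 7.32861/0.05 = 146.57221
P_0 = D_1/(1+r)^1 + D_2/(1+r)^2 + D_3/(1+r)^3 + TV/(1+r)^3
    = 5.12149 + 5.16332 + 5.20548 + 109.52338 = 125.01367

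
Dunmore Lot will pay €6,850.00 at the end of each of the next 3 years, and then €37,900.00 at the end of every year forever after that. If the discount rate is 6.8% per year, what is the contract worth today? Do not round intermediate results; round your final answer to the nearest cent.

€475569.26

PV of 3-year annuity: €6,850.00 × [1 − (1+0.068)^−3] / 0.068 = 18042.45543
Perpetuity value at year 3: €37,900.00 / 0.068 = 557352.94118
PV of perpetuity: 557352.94118 / (1+0.068)^3 = 457526.80094
Total PV = 18042.45543 + 457526.80094 = 475569.25636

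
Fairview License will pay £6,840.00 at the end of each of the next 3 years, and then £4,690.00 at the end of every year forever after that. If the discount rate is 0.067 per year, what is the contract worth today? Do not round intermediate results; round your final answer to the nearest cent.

£75673.35

PV of 3-year annuity: £6,840.00 × [1 − (1+0.067)^−3] / 0.067 = 18049.16580
Perpetuity value at year 3: £4,690.00 / 0.067 = 70000.00000
PV of perpetuity: 70000.00000 / (1+0.067)^3 = 57624.18310
Total PV = 18049.16580 + 57624.18310 = 75673.34890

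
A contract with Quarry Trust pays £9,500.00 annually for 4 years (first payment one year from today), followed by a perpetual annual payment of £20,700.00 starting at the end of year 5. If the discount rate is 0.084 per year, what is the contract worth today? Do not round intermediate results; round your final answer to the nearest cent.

PV of 4-year annuity: £9,500.00 × [1 − (1+0.084)^−4] / 0.084 = 31187.07424
Perpetuity value at year 4: £20,700.00 / 0.084 = 246428.57143
PV of perpetuity: 246428.57143 / (1+0.084)^4 = 178473.57809
Total PV = 31187.07424 + 178473.57809 = 209660.65233

£209660.65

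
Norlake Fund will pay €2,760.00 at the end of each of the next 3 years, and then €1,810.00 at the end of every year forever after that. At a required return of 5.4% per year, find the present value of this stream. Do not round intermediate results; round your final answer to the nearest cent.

PV of 3-year annuity: €2,760.00 × [1 − (1+0.054)^−3] / 0.054 = 7460.18225
Perpetuity value at year 3: €1,810.00 / 0.054 = 33518.51852
PV of perpetuity: 33518.51852 / (1+0.054)^3 = 28626.15262
Total PV = 7460.18225 + 28626.15262 = 36086.33487

€36086.33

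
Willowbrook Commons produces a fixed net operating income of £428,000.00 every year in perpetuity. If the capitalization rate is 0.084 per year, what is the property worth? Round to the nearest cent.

Level perpetuity: PV = C / r = £428,000.00 / 0.084 = £5,095,238.10

£5095238.10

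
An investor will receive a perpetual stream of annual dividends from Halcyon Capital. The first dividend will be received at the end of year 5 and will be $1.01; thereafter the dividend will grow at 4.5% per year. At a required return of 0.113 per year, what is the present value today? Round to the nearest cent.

Value at end of year 4: C₁ / (r − g) = $1.01 / (0.113 − 0.045) = $14.8529
Discount to today: PV = $14.8529 / (1 + 0.113)^4 = $14.8529 / 1.534549 = $9.68

$9.68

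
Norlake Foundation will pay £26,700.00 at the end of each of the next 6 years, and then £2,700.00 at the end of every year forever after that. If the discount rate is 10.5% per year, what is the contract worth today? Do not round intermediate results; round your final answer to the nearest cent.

£128726.59

PV of 6-year annuity: £26,700.00 × [1 − (1+0.105)^−6] / 0.105 = 114601.18965
Perpetuity value at year 6: £2,700.00 / 0.105 = 25714.28571
PV of perpetuity: 25714.28571 / (1+0.105)^6 = 14125.40137
Total PV = 114601.18965 + 14125.40137 = 128726.59102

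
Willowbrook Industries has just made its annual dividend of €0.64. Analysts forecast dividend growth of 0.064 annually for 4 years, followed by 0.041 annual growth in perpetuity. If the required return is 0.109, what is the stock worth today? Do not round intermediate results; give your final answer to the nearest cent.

€10.61

D_1 = 0.68096
D_2 = 0.72454
D_3 = 0.77091
D_4 = 0.82025
Terminal value at year 4: TV = D_4×(1+g_2)/(r−g_2) = 0.85388/0.068 = 12.55707
P_0 = D_1/(1+r)^1 + D_2/(1+r)^2 + D_3/(1+r)^3 + D_4/(1+r)^4 + TV/(1+r)^4
    = 0.61403 + 0.58912 + 0.56521 + 0.54228 + 8.30161 = 10.61224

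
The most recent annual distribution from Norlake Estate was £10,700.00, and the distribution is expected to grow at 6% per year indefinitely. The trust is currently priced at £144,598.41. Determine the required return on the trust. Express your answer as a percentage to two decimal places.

13.84%

D₁ = £10,700.00 × 1.06 = £11,342.0000
P = D₁/(r − g) ⇒ r = D₁/P + g = £11,342.0000/£144,598.41 + 0.06 = 0.078438 + 0.06 = 0.138438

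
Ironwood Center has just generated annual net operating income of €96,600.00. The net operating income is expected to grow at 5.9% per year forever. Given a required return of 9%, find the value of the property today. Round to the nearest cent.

D₁ = D₀ × (1 + g) = €96,600.00 × 1.059 = €102,299.4000
Growing perpetuity: P = D₁ / (r − g) = €102,299.4000 / (0.09 − 0.059) = €3,299,980.65

€3299980.65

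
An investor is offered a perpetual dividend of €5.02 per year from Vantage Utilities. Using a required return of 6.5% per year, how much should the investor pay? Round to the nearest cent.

Level perpetuity: PV = C / r = €5.02 / 0.065 = €77.23

€77.23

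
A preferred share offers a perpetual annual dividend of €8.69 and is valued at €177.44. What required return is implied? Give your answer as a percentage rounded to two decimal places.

4.90%

P = C/r ⇒ r = C/P = €8.69/€177.44 = 0.048974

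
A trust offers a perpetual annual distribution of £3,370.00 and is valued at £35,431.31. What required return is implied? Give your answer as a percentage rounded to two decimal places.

9.51%

P = C/r ⇒ r = C/P = £3,370.00/£35,431.31 = 0.095114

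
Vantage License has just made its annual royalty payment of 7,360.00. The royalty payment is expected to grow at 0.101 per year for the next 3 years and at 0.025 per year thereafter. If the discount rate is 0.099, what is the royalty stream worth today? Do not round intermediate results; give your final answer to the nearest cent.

D_1 = 8103.36000
D_2 = 8921.79936
D_3 = 9822.90110
Terminal value at year 3: TV = D_3×(1+g_2)/(r−g_2) = 10068.47362/0.074 = 136060.45436
P_0 = D_1/(1+r)^1 + D_2/(1+r)^2 + D_3/(1+r)^3 + TV/(1+r)^3
    = 7373.39399 + 7386.81236 + 7400.25515 + 102503.53421 = 124663.99572

124664.00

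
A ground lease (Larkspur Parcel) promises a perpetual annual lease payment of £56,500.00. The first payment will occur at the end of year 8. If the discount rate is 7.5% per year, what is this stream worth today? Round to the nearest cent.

£454075.36

Value at end of year 7: C / r = £56,500.00 / 0.075 = £753,333.3333
Discount to today: PV = £753,333.3333 / (1 + 0.075)^7 = £753,333.3333 / 1.659049 = £454,075.36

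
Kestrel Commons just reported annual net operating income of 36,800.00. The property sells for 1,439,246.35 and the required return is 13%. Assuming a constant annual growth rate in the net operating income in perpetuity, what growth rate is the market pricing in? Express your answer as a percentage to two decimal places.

10.18%

P = D₀(1+g)/(r−g) ⇒ P(r−g) = D₀(1+g) ⇒ g(P+D₀) = P·r − D₀
g = (P·r − D₀)/(P + D₀) = (1,439,246.35×0.13 − 36,800.00) / (1,439,246.35 + 36,800.00) = 0.101827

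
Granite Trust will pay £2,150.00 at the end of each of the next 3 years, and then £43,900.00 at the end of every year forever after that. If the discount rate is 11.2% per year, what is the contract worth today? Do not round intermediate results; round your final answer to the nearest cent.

PV of 3-year annuity: £2,150.00 × [1 − (1+0.112)^−3] / 0.112 = 5235.76455
Perpetuity value at year 3: £43,900.00 / 0.112 = 391964.28571
PV of perpetuity: 391964.28571 / (1+0.112)^3 = 285057.27936
Total PV = 5235.76455 + 285057.27936 = 290293.04391

£290293.04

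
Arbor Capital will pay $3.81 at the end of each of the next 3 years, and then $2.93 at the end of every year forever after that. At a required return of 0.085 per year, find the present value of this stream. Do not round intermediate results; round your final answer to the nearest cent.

PV of 3-year annuity: $3.81 × [1 − (1+0.085)^−3] / 0.085 = 9.73083
Perpetuity value at year 3: $2.93 / 0.085 = 34.47059
PV of perpetuity: 34.47059 / (1+0.085)^3 = 26.98730
Total PV = 9.73083 + 26.98730 = 36.71813

$36.72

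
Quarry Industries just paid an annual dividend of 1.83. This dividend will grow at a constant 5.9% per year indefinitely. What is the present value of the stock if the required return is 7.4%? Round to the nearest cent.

D₁ = D₀ × (1 + g) = 1.83 × 1.059 = 1.9380
Growing perpetuity: P = D₁ / (r − g) = 1.9380 / (0.074 − 0.059) = 129.20

129.20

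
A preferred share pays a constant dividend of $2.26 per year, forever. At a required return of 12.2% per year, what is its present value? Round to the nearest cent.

$18.52

Level perpetuity: PV = C / r = $2.26 / 0.122 = $18.52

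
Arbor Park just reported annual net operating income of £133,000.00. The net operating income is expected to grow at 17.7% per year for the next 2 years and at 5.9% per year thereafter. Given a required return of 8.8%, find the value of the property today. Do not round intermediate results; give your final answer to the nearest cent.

£5983406.63

D_1 = 156541.00000
D_2 = 184248.75700
Terminal value at year 2: TV = D_2×(1+g_2)/(r−g_2) = 195119.43366/0.029 = 6728256.33321
P_0 = D_1/(1+r)^1 + D_2/(1+r)^2 + TV/(1+r)^2
    = 143879.59559 + 155649.15809 + 5683877.87664 = 5983406.63032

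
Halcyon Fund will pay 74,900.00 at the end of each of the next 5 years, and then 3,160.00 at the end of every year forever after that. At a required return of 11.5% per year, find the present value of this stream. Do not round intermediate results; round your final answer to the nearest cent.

PV of 5-year annuity: 74,900.00 × [1 − (1+0.115)^−5] / 0.115 = 273375.85074
Perpetuity value at year 5: 3,160.00 / 0.115 = 27478.26087
PV of perpetuity: 27478.26087 / (1+0.115)^5 = 15944.64687
Total PV = 273375.85074 + 15944.64687 = 289320.49761

289320.50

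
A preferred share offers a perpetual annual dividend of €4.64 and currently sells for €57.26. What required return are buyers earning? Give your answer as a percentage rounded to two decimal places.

8.10%

P = C/r ⇒ r = C/P = €4.64/€57.26 = 0.081034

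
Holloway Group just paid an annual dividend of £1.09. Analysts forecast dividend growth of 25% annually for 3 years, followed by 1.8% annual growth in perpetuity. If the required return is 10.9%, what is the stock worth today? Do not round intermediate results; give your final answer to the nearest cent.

D_1 = 1.36250
D_2 = 1.70312
D_3 = 2.12891
Terminal value at year 3: TV = D_3×(1+g_2)/(r−g_2) = 2.16723/0.091 = 23.81568
P_0 = D_1/(1+r)^1 + D_2/(1+r)^2 + D_3/(1+r)^3 + TV/(1+r)^3
    = 1.22858 + 1.38479 + 1.56085 + 17.46097 = 21.63519

£21.64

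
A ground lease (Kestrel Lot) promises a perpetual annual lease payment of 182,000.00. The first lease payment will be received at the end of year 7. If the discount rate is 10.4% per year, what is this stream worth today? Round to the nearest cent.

Value at end of year 6: C / r = 182,000.00 / 0.104 = 1,750,000.0000
Discount to today: PV = 1,750,000.0000 / (1 + 0.104)^6 = 1,750,000.0000 / 1.810566 = 966,548.40

966548.40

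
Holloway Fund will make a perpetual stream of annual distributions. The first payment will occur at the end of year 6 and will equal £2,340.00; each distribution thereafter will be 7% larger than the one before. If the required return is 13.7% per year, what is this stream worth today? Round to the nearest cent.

Value at end of year 5: C₁ / (r − g) = £2,340.00 / (0.137 − 0.07) = £34,925.3731
Discount to today: PV = £34,925.3731 / (1 + 0.137)^5 = £34,925.3731 / 1.900213 = £18,379.71

£18379.71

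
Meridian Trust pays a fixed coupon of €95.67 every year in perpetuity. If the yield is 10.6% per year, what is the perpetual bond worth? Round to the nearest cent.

Level perpetuity: PV = C / r = €95.67 / 0.106 = €902.55

€902.55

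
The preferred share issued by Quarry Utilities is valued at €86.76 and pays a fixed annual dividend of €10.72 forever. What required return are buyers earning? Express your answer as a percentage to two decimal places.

12.36%

P = C/r ⇒ r = C/P = €10.72/€86.76 = 0.123559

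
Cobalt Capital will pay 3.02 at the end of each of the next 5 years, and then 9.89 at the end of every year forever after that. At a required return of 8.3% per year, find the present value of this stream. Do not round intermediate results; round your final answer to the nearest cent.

PV of 5-year annuity: 3.02 × [1 − (1+0.083)^−5] / 0.083 = 11.96324
Perpetuity value at year 5: 9.89 / 0.083 = 119.15663
PV of perpetuity: 119.15663 / (1+0.083)^5 = 79.97899
Total PV = 11.96324 + 79.97899 = 91.94223

91.94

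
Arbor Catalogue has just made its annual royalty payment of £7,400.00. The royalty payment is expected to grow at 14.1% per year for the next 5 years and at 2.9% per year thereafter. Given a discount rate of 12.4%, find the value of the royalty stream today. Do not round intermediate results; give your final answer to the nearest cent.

£125114.34

D_1 = 8443.40000
D_2 = 9633.91940
D_3 = 10992.30204
D_4 = 12542.21662
D_5 = 14310.66917
Terminal value at year 5: TV = D_5×(1+g_2)/(r−g_2) = 14725.67857/0.095 = 155007.14286
P_0 = D_1/(1+r)^1 + D_2/(1+r)^2 + D_3/(1+r)^3 + D_4/(1+r)^4 + D_5/(1+r)^5 + TV/(1+r)^5
    = 7511.92171 + 7625.53618 + 7740.86903 + 7857.94623 + 7976.79417 + 86401.27576 = 125114.34307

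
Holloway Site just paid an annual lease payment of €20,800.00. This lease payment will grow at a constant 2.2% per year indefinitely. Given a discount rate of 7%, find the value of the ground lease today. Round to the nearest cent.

D₁ = D₀ × (1 + g) = €20,800.00 × 1.022 = €21,257.6000
Growing perpetuity: P = D₁ / (r − g) = €21,257.6000 / (0.07 − 0.022) = €442,866.67

€442866.67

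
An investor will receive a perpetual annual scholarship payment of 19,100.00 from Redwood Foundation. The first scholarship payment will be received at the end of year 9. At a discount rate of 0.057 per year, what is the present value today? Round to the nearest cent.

Value at end of year 8: C / r = 19,100.00 / 0.057 = 335,087.7193
Discount to today: PV = 335,087.7193 / (1 + 0.057)^8 = 335,087.7193 / 1.558116 = 215,059.49

215059.49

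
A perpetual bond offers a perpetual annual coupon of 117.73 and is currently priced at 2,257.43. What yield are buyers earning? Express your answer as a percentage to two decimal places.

5.22%

P = C/r ⇒ r = C/P = 117.73/2,257.43 = 0.052152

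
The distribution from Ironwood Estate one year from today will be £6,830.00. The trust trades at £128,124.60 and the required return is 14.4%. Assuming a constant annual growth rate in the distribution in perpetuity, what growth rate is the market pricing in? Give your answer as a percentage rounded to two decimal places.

P = D₁/(r−g) ⇒ g = r − D₁/P = 0.144 − £6,830.00/£128,124.60 = 0.090693

9.07%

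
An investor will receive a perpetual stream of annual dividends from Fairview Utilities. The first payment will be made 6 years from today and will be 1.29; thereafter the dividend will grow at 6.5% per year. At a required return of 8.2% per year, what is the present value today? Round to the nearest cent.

51.17

Value at end of year 5: C₁ / (r − g) = 1.29 / (0.082 − 0.065) = 75.8824
Discount to today: PV = 75.8824 / (1 + 0.082)^5 = 75.8824 / 1.482983 = 51.17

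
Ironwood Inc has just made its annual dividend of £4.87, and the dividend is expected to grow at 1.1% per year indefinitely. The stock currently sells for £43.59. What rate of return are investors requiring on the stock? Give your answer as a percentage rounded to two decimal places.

D₁ = £4.87 × 1.011 = £4.9236
P = D₁/(r − g) ⇒ r = D₁/P + g = £4.9236/£43.59 + 0.011 = 0.112952 + 0.011 = 0.123952

12.40%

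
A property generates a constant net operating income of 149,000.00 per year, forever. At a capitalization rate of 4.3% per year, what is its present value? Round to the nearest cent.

Level perpetuity: PV = C / r = 149,000.00 / 0.043 = 3,465,116.28

3465116.28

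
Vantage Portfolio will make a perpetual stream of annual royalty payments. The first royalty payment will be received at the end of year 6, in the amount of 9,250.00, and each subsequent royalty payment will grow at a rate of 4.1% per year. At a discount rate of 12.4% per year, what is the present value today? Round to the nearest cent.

62120.09

Value at end of year 5: C₁ / (r − g) = 9,250.00 / (0.124 − 0.041) = 111,445.7831
Discount to today: PV = 111,445.7831 / (1 + 0.124)^5 = 111,445.7831 / 1.794038 = 62,120.09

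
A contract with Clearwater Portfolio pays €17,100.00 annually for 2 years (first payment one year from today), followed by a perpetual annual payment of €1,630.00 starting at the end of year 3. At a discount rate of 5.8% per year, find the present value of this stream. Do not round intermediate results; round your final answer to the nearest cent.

€56545.72

PV of 2-year annuity: €17,100.00 × [1 − (1+0.058)^−2] / 0.058 = 31439.10292
Perpetuity value at year 2: €1,630.00 / 0.058 = 28103.44828
PV of perpetuity: 28103.44828 / (1+0.058)^2 = 25106.62151
Total PV = 31439.10292 + 25106.62151 = 56545.72443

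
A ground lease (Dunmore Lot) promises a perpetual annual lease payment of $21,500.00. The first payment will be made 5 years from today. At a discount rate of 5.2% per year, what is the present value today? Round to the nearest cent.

Value at end of year 4: C / r = $21,500.00 / 0.052 = $413,461.5385
Discount to today: PV = $413,461.5385 / (1 + 0.052)^4 = $413,461.5385 / 1.224794 = $337,576.46

$337576.46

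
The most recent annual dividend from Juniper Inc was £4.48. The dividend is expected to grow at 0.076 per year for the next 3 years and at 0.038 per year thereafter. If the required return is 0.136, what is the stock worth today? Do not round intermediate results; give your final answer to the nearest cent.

D_1 = 4.82048
D_2 = 5.18684
D_3 = 5.58104
Terminal value at year 3: TV = D_3×(1+g_2)/(r−g_2) = 5.79312/0.098 = 59.11342
P_0 = D_1/(1+r)^1 + D_2/(1+r)^2 + D_3/(1+r)^3 + TV/(1+r)^3
    = 4.24338 + 4.01926 + 3.80697 + 40.32284 = 52.39245

£52.39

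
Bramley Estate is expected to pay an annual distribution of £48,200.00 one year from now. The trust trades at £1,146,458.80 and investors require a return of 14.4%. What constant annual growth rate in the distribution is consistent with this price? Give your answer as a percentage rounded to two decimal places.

10.20%

P = D₁/(r−g) ⇒ g = r − D₁/P = 0.144 − £48,200.00/£1,146,458.80 = 0.101957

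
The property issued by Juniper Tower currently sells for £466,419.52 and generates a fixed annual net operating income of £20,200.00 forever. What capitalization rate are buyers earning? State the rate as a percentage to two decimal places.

P = C/r ⇒ r = C/P = £20,200.00/£466,419.52 = 0.043309

4.33%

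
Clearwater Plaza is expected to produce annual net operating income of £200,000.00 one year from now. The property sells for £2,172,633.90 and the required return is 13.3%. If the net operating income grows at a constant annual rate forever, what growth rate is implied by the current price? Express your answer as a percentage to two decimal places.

4.09%

P = D₁/(r−g) ⇒ g = r − D₁/P = 0.133 − £200,000.00/£2,172,633.90 = 0.040946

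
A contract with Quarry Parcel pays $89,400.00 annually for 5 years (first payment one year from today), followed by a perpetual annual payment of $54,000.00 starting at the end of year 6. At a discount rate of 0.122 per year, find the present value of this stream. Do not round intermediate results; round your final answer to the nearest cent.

PV of 5-year annuity: $89,400.00 × [1 − (1+0.122)^−5] / 0.122 = 320676.64749
Perpetuity value at year 5: $54,000.00 / 0.122 = 442622.95082
PV of perpetuity: 442622.95082 / (1+0.122)^5 = 248925.64697
Total PV = 320676.64749 + 248925.64697 = 569602.29446

$569602.29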